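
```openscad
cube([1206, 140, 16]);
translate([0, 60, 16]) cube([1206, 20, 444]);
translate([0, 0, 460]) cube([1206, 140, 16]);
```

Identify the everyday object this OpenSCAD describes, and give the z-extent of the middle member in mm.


An I-beam. The web height is 444 mm.

Two wide flanges with a thin centred web — an I-beam. Overall 476 mm minus two 16 mm flanges gives a web of 476 − 2·16 = 444 mm.


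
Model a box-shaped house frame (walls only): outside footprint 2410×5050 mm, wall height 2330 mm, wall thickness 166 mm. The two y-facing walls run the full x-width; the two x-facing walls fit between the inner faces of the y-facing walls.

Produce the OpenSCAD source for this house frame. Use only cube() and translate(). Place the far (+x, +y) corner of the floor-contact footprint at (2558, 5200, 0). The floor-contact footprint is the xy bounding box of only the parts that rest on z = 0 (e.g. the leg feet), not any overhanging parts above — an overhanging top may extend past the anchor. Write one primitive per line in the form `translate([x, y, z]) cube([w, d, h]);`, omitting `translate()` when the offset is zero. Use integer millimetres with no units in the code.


translate([148, 150, 0]) cube([2410, 166, 2330]);
translate([148, 5034, 0]) cube([2410, 166, 2330]);
translate([148, 316, 0]) cube([166, 4718, 2330]);
translate([2392, 316, 0]) cube([166, 4718, 2330]);


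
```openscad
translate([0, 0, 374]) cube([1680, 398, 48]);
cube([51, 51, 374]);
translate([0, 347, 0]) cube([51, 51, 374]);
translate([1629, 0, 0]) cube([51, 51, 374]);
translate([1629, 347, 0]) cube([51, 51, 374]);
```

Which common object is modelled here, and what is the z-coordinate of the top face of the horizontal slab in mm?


A bench. The seat-top height is 422 mm.

A long slab on four corner posts — a bench. The slab sits at z = 374 with thickness 48, so the top is 374 + 48 = 422 mm.


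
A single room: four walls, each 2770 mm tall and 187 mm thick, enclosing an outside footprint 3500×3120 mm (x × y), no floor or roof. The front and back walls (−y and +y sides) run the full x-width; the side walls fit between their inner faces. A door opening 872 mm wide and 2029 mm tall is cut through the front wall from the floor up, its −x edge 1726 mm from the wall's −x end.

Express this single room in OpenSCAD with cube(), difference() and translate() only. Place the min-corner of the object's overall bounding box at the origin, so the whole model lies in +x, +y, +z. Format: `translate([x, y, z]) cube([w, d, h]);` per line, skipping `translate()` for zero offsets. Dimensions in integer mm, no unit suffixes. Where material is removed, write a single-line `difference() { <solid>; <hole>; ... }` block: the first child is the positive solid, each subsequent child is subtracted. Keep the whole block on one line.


difference() { cube([3500, 187, 2770]); translate([1726, 0, 0]) cube([872, 187, 2029]); }
translate([0, 2933, 0]) cube([3500, 187, 2770]);
translate([0, 187, 0]) cube([187, 2746, 2770]);
translate([3313, 187, 0]) cube([187, 2746, 2770]);


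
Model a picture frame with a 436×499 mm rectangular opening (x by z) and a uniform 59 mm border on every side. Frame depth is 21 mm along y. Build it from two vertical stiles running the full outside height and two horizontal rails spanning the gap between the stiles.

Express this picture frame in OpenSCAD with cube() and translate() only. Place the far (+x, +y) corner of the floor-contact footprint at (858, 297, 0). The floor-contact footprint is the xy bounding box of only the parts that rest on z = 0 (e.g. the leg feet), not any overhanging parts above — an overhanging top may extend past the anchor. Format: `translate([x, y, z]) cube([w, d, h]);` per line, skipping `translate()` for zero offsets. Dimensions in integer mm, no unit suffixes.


translate([304, 276, 0]) cube([59, 21, 617]);
translate([799, 276, 0]) cube([59, 21, 617]);
translate([363, 276, 0]) cube([436, 21, 59]);
translate([363, 276, 558]) cube([436, 21, 59]);


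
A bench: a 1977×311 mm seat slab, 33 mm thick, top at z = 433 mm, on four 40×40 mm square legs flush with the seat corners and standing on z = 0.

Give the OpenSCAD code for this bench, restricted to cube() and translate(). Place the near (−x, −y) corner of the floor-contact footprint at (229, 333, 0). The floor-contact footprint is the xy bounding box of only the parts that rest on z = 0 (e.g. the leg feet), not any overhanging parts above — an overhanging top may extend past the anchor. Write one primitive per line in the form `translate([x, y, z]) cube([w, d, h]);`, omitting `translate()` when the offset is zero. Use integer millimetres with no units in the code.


translate([229, 333, 400]) cube([1977, 311, 33]);
translate([229, 333, 0]) cube([40, 40, 400]);
translate([229, 604, 0]) cube([40, 40, 400]);
translate([2166, 333, 0]) cube([40, 40, 400]);
translate([2166, 604, 0]) cube([40, 40, 400]);


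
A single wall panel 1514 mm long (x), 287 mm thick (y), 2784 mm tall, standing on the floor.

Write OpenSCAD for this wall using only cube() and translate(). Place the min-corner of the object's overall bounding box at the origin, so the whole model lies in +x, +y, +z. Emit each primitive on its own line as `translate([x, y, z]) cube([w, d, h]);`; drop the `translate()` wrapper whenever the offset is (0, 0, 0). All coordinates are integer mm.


cube([1514, 287, 2784]);


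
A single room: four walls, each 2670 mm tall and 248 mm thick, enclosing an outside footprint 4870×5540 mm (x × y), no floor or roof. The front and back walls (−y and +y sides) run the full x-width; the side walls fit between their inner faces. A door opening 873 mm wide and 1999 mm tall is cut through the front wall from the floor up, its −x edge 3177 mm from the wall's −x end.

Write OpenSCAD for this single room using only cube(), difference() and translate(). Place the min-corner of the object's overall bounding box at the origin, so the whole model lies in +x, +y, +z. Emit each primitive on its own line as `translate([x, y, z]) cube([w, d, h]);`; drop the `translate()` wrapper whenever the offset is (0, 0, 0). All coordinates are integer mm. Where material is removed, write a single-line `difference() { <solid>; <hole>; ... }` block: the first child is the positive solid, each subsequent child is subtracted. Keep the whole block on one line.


difference() { cube([4870, 248, 2670]); translate([3177, 0, 0]) cube([873, 248, 1999]); }
translate([0, 5292, 0]) cube([4870, 248, 2670]);
translate([0, 248, 0]) cube([248, 5044, 2670]);
translate([4622, 248, 0]) cube([248, 5044, 2670]);


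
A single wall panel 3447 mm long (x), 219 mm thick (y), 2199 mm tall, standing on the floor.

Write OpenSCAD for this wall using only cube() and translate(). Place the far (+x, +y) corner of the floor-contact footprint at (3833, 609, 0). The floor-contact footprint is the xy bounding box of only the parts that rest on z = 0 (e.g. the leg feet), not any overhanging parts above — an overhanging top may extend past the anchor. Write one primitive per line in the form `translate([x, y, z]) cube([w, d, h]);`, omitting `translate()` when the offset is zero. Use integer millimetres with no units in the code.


translate([386, 390, 0]) cube([3447, 219, 2199]);


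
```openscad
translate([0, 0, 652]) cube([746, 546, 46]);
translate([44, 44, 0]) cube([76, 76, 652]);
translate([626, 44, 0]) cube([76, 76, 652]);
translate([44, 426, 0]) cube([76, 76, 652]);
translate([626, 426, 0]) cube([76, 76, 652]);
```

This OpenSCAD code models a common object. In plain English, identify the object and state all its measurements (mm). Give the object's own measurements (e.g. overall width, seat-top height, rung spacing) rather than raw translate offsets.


A table: top 746 mm (x) × 546 mm (y), 46 mm thick, upper face at z = 698 mm, on four 76×76 mm square legs, each inset 44 mm from the nearest pair of top edges from z = 0 to the bottom of the top.


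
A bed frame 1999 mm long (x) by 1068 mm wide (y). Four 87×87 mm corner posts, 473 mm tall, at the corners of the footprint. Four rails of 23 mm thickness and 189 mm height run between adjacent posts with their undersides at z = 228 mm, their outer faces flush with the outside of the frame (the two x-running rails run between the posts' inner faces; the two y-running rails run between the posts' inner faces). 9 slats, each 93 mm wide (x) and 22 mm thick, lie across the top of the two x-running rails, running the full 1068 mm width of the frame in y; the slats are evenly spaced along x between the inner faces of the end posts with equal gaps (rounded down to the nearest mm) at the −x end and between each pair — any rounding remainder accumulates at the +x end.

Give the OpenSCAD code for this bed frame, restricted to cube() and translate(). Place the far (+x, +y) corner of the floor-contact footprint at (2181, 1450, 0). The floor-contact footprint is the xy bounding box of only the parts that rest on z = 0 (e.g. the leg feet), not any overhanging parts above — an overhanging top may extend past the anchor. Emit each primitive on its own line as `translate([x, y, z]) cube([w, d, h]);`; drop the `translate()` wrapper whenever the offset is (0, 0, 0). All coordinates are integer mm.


// slat z = rail_z + rail_h = 228 + 189 = 417
// slat gap = ⌊(1825 − 9·93) / 10⌋ = 98
translate([182, 382, 0]) cube([87, 87, 473]);
translate([182, 1363, 0]) cube([87, 87, 473]);
translate([2094, 382, 0]) cube([87, 87, 473]);
translate([2094, 1363, 0]) cube([87, 87, 473]);
translate([269, 382, 228]) cube([1825, 23, 189]);
translate([269, 1427, 228]) cube([1825, 23, 189]);
translate([182, 469, 228]) cube([23, 894, 189]);
translate([2158, 469, 228]) cube([23, 894, 189]);
translate([367, 382, 417]) cube([93, 1068, 22]);
translate([558, 382, 417]) cube([93, 1068, 22]);
translate([749, 382, 417]) cube([93, 1068, 22]);
translate([940, 382, 417]) cube([93, 1068, 22]);
translate([1131, 382, 417]) cube([93, 1068, 22]);
translate([1322, 382, 417]) cube([93, 1068, 22]);
translate([1513, 382, 417]) cube([93, 1068, 22]);
translate([1704, 382, 417]) cube([93, 1068, 22]);
translate([1895, 382, 417]) cube([93, 1068, 22]);


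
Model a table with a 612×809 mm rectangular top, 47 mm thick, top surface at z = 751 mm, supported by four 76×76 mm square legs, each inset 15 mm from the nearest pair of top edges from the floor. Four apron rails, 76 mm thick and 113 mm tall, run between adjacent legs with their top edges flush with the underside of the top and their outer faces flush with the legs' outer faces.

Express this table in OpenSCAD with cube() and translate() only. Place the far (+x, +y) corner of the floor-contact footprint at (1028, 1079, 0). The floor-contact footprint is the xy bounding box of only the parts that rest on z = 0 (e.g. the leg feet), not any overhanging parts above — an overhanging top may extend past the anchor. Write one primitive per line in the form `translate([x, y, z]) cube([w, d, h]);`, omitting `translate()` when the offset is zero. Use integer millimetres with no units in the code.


translate([431, 285, 704]) cube([612, 809, 47]);
translate([446, 300, 0]) cube([76, 76, 704]);
translate([952, 300, 0]) cube([76, 76, 704]);
translate([446, 1003, 0]) cube([76, 76, 704]);
translate([952, 1003, 0]) cube([76, 76, 704]);
translate([522, 300, 591]) cube([430, 76, 113]);
translate([522, 1003, 591]) cube([430, 76, 113]);
translate([446, 376, 591]) cube([76, 627, 113]);
translate([952, 376, 591]) cube([76, 627, 113]);


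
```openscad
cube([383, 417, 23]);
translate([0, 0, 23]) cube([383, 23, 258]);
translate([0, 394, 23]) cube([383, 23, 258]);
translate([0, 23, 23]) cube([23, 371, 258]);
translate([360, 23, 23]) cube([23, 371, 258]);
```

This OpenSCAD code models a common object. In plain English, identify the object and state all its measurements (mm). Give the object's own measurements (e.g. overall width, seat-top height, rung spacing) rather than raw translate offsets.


An open-topped rectangular box: outside dimensions 383×417×281 mm, with a uniform wall and base thickness of 23 mm. The base is a full 383×417 slab on the floor; four walls sit on top of the base. The front and back walls (the −y and +y sides) span the full width; the two side walls fit between them.


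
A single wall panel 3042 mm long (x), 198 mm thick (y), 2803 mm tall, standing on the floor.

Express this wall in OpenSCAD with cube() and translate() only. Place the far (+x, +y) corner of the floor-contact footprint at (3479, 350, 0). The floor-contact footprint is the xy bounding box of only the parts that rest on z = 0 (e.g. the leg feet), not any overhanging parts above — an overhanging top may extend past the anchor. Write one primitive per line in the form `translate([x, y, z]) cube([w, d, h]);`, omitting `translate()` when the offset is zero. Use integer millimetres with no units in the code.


translate([437, 152, 0]) cube([3042, 198, 2803]);


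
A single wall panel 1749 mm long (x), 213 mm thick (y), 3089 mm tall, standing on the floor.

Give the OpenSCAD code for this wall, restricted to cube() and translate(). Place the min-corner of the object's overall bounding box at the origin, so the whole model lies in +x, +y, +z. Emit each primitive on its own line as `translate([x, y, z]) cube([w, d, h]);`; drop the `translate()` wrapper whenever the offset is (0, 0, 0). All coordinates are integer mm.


cube([1749, 213, 3089]);


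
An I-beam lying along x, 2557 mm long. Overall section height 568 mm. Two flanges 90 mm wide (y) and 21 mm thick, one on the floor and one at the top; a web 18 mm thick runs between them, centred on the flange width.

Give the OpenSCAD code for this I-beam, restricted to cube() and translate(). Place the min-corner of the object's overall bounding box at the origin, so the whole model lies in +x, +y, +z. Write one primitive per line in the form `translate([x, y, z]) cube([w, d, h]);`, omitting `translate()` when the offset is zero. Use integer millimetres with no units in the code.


cube([2557, 90, 21]);
translate([0, 36, 21]) cube([2557, 18, 526]);
translate([0, 0, 547]) cube([2557, 90, 21]);


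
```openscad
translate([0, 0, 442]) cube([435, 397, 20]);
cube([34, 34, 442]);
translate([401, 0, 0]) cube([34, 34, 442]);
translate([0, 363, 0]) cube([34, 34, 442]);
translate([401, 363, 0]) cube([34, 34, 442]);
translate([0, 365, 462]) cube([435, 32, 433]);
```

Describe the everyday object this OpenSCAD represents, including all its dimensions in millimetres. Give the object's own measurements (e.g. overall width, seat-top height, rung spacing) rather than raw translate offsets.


A chair. The seat is a 435×397×20 mm slab with its top at z = 462 mm, on four 34×34 mm corner legs (flush with the seat edges, standing on z = 0). A flat backrest 32 mm thick, 433 mm tall, spans the full seat width and rises from the seat top along its +y edge, rear face flush with the rear of the seat.


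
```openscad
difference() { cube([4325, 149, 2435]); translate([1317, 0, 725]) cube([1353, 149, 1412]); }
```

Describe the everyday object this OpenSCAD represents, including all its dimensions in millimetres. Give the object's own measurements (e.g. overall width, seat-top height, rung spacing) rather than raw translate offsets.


A wall 4325 mm long (x), 149 mm thick (y), 2435 mm tall, with a rectangular window opening cut through it. The opening is 1353 mm wide and 1412 mm tall; its sill is at z = 725 mm and its near (−x) edge is 1317 mm from the wall's −x end. The opening passes through the full wall thickness.


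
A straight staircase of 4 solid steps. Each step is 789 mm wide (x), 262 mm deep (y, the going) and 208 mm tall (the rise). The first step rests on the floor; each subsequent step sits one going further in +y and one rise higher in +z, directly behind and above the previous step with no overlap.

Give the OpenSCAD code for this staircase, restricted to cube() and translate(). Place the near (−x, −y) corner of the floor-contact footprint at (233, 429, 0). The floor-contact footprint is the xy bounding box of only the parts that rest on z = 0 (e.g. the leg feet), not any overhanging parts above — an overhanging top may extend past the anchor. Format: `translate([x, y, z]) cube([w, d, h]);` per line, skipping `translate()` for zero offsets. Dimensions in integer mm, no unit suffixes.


translate([233, 429, 0]) cube([789, 262, 208]);
translate([233, 691, 208]) cube([789, 262, 208]);
translate([233, 953, 416]) cube([789, 262, 208]);
translate([233, 1215, 624]) cube([789, 262, 208]);


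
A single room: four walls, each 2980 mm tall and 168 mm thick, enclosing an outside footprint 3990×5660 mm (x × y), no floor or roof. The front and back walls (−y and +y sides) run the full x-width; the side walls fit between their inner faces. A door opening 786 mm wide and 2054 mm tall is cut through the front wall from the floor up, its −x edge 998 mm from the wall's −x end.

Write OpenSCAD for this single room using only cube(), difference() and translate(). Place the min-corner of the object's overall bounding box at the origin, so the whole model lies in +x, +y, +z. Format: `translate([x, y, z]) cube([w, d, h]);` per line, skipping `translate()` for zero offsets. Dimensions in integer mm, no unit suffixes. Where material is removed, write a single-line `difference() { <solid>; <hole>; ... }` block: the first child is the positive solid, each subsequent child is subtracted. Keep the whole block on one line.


difference() { cube([3990, 168, 2980]); translate([998, 0, 0]) cube([786, 168, 2054]); }
translate([0, 5492, 0]) cube([3990, 168, 2980]);
translate([0, 168, 0]) cube([168, 5324, 2980]);
translate([3822, 168, 0]) cube([168, 5324, 2980]);


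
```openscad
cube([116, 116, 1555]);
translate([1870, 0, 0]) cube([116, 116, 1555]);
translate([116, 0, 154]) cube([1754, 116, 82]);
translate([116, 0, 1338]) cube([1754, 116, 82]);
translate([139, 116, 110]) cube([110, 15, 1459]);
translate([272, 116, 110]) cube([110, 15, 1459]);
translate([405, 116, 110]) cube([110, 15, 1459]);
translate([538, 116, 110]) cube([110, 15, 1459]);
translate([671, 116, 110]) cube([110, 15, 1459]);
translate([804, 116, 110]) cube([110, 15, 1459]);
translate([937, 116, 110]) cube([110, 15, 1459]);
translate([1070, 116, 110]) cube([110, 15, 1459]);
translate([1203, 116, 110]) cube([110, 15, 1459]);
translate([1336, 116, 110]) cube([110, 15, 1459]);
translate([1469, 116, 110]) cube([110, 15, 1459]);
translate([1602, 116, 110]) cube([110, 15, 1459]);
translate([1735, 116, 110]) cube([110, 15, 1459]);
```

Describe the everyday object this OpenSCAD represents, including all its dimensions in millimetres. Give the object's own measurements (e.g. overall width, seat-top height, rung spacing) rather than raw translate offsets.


A fence section. Two 116×116 mm posts, 1555 mm tall, stand on the floor with a clear span of 1754 mm between their inner faces. Two horizontal rails of 116×82 mm section span the gap between the posts with their undersides at z = 154 mm and z = 1338 mm, flush with the posts' −y face. 13 pickets, each 110 mm wide, 15 mm thick and 1459 mm tall, are fixed to the +y face of the rails with their bottoms at z = 110 mm, spaced across the span with a 23 mm gap after the −x post and between neighbouring pickets, with 25 mm left before the +x post.


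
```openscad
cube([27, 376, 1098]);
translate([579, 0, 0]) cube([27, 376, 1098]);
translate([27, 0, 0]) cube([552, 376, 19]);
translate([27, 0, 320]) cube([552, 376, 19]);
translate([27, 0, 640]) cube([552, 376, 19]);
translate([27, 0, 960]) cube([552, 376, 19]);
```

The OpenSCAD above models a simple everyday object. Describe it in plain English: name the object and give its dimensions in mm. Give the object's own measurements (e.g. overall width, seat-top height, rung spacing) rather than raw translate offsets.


An open bookshelf. Two side panels, each 27 mm thick, 376 mm deep and 1098 mm tall, stand 606 mm apart (outside-to-outside). Between them sit 4 shelves, each 19 mm thick and 376 mm deep, spanning the full gap between the sides. The bottom shelf rests on the floor (its underside at z = 0) and the clear gap between one shelf's top and the next shelf's underside is 301 mm.


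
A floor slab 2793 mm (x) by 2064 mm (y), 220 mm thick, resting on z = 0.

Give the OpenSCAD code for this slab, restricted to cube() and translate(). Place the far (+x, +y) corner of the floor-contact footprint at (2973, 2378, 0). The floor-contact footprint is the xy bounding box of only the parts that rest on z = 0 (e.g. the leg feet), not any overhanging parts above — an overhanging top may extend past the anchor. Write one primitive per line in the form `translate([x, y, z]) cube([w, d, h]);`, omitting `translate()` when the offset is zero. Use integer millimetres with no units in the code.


translate([180, 314, 0]) cube([2793, 2064, 220]);


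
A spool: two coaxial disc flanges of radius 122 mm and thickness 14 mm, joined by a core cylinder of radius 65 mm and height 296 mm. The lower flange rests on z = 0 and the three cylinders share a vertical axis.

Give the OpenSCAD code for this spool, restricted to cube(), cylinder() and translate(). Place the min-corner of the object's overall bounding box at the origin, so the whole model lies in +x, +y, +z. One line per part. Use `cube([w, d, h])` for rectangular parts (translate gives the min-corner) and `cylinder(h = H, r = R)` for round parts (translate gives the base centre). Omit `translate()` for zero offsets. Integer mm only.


translate([122, 122, 0]) cylinder(h = 14, r = 122);
translate([122, 122, 14]) cylinder(h = 296, r = 65);
translate([122, 122, 310]) cylinder(h = 14, r = 122);


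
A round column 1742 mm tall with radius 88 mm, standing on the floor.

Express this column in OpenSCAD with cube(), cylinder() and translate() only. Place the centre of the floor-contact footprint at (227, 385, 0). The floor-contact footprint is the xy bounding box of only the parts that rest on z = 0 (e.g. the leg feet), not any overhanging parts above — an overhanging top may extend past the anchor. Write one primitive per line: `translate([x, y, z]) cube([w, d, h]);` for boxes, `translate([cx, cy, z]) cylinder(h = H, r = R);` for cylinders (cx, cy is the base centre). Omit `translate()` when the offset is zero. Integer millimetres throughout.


translate([227, 385, 0]) cylinder(h = 1742, r = 88);


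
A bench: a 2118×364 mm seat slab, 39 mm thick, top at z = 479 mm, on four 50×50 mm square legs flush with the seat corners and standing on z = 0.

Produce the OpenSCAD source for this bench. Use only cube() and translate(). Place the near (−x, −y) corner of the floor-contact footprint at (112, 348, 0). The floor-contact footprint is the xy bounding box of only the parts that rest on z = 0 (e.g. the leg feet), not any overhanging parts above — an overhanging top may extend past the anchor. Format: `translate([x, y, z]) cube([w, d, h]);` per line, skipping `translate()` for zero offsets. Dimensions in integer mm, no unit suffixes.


// leg_h = 479 − 39 = 440
translate([112, 348, 440]) cube([2118, 364, 39]);
translate([112, 348, 0]) cube([50, 50, 440]);
translate([112, 662, 0]) cube([50, 50, 440]);
translate([2180, 348, 0]) cube([50, 50, 440]);
translate([2180, 662, 0]) cube([50, 50, 440]);


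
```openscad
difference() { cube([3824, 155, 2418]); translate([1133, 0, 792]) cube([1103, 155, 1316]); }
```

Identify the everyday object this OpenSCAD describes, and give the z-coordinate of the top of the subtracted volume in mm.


A wall with a window opening. The window head height is 2108 mm.

A wall with a rectangular opening subtracted — a window. Sill at z = 792, opening 1316 mm tall, so the head is at 792 + 1316 = 2108 mm.


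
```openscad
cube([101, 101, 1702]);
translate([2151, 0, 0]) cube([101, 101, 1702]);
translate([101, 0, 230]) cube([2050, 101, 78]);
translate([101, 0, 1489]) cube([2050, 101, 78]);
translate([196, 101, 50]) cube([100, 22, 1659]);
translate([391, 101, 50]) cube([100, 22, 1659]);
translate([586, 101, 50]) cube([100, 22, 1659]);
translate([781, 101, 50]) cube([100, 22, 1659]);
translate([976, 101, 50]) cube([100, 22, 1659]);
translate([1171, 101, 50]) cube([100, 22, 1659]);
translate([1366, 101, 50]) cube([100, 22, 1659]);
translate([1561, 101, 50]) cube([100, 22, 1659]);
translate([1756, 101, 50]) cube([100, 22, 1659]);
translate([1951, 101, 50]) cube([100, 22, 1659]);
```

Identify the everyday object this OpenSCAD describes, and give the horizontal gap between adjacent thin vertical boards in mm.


A fence section. The picket gap is 95 mm.

Two posts, two rails, 10 pickets — a fence section. Span 2050 mm holds 10 pickets of 100 mm with 11 equal gaps: ⌊(2050 − 10·100) / 11⌋ = 95 mm.


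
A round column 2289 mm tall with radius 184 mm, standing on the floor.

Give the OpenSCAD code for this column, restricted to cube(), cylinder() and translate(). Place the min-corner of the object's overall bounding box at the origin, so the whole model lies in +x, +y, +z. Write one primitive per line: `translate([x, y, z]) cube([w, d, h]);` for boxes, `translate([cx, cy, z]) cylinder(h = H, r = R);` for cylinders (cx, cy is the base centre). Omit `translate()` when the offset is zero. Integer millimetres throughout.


translate([184, 184, 0]) cylinder(h = 2289, r = 184);


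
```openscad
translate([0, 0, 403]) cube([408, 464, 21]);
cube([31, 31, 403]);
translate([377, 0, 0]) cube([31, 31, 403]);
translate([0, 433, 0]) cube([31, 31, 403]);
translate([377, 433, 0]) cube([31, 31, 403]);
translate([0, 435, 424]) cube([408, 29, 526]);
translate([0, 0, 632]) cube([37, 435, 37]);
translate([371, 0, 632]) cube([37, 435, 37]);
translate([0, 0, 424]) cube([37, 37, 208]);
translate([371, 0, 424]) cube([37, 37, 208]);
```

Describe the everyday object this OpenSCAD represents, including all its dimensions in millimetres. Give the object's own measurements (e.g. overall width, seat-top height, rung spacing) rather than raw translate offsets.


A chair. The seat is a 408×464×21 mm slab with its top at z = 424 mm, on four 31×31 mm corner legs (flush with the seat edges, standing on z = 0). A flat backrest 29 mm thick, 526 mm tall, spans the full seat width and rises from the seat top along its +y edge, rear face flush with the rear of the seat. Two armrests of 37×37 mm section run along each side from the seat's front edge to the front of the backrest, top faces 245 mm above the seat top and outer faces flush with the seat's x-edges; a 37×37 mm post under the front of each armrest stands on the seat at the front corner.


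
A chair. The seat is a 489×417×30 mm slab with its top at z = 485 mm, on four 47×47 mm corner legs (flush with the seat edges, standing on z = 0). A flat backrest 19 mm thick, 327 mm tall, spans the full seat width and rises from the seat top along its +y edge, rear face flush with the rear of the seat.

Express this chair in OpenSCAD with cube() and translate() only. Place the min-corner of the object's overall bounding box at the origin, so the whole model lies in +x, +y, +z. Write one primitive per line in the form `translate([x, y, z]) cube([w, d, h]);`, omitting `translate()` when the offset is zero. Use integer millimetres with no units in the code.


translate([0, 0, 455]) cube([489, 417, 30]);
cube([47, 47, 455]);
translate([442, 0, 0]) cube([47, 47, 455]);
translate([0, 370, 0]) cube([47, 47, 455]);
translate([442, 370, 0]) cube([47, 47, 455]);
translate([0, 398, 485]) cube([489, 19, 327]);


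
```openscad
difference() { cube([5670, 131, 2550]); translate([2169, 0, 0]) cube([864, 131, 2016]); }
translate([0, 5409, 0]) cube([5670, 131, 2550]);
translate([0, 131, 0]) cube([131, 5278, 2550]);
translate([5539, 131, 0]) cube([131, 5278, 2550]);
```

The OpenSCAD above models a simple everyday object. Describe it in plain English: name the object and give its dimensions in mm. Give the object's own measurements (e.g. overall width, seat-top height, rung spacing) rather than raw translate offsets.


A single room: four walls, each 2550 mm tall and 131 mm thick, enclosing an outside footprint 5670×5540 mm (x × y), no floor or roof. The front and back walls (−y and +y sides) run the full x-width; the side walls fit between their inner faces. A door opening 864 mm wide and 2016 mm tall is cut through the front wall from the floor up, its −x edge 2169 mm from the wall's −x end.


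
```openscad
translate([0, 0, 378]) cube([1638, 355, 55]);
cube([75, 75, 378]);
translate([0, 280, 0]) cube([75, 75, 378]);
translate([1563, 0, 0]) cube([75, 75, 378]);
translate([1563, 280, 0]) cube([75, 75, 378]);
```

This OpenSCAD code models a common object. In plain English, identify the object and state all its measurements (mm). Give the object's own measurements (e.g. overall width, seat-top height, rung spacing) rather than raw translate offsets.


A long wooden bench with a 1638 mm (x) × 355 mm (y) seat, 55 mm thick, its top surface 433 mm above the floor. Four 75 mm square legs at the seat corners, flush with the edges, run from z = 0 to the seat underside.


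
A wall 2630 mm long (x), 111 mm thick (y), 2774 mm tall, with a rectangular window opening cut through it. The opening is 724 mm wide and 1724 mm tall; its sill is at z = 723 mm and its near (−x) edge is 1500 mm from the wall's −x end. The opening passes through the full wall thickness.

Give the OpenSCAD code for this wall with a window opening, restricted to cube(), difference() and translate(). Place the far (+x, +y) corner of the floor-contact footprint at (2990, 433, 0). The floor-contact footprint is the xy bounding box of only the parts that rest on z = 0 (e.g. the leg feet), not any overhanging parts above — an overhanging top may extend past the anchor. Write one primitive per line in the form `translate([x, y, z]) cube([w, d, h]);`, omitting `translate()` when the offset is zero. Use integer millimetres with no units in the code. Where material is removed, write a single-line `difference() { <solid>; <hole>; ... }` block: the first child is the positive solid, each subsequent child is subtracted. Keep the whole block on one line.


difference() { translate([360, 322, 0]) cube([2630, 111, 2774]); translate([1860, 322, 723]) cube([724, 111, 1724]); }


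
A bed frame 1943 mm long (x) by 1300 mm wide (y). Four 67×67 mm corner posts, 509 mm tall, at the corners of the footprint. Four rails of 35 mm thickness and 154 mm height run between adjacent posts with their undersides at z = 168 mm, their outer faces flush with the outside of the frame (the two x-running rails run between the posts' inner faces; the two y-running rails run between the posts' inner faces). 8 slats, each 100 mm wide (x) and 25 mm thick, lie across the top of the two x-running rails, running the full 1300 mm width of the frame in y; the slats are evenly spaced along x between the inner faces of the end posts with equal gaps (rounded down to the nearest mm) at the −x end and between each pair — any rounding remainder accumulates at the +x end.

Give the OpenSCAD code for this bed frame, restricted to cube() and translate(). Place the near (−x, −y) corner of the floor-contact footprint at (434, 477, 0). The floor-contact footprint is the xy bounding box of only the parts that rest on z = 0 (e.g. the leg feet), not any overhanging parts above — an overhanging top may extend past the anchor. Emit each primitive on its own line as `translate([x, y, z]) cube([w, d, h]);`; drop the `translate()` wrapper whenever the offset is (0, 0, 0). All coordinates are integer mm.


translate([434, 477, 0]) cube([67, 67, 509]);
translate([434, 1710, 0]) cube([67, 67, 509]);
translate([2310, 477, 0]) cube([67, 67, 509]);
translate([2310, 1710, 0]) cube([67, 67, 509]);
translate([501, 477, 168]) cube([1809, 35, 154]);
translate([501, 1742, 168]) cube([1809, 35, 154]);
translate([434, 544, 168]) cube([35, 1166, 154]);
translate([2342, 544, 168]) cube([35, 1166, 154]);
translate([613, 477, 322]) cube([100, 1300, 25]);
translate([825, 477, 322]) cube([100, 1300, 25]);
translate([1037, 477, 322]) cube([100, 1300, 25]);
translate([1249, 477, 322]) cube([100, 1300, 25]);
translate([1461, 477, 322]) cube([100, 1300, 25]);
translate([1673, 477, 322]) cube([100, 1300, 25]);
translate([1885, 477, 322]) cube([100, 1300, 25]);
translate([2097, 477, 322]) cube([100, 1300, 25]);


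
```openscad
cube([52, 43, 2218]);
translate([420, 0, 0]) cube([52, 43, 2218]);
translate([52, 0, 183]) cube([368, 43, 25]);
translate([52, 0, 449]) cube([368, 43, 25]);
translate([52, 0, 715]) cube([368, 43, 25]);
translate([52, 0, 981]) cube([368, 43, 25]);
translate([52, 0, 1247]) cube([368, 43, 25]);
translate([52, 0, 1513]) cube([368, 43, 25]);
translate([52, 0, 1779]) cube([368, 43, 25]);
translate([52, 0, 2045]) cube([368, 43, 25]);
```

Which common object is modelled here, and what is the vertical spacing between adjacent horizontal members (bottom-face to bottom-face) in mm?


A ladder. The rung spacing is 266 mm.

Two tall 52×43 posts with 8 short bars between them — a ladder. Adjacent rungs sit at z = 183 and z = 449, so the spacing is 449 − 183 = 266 mm.


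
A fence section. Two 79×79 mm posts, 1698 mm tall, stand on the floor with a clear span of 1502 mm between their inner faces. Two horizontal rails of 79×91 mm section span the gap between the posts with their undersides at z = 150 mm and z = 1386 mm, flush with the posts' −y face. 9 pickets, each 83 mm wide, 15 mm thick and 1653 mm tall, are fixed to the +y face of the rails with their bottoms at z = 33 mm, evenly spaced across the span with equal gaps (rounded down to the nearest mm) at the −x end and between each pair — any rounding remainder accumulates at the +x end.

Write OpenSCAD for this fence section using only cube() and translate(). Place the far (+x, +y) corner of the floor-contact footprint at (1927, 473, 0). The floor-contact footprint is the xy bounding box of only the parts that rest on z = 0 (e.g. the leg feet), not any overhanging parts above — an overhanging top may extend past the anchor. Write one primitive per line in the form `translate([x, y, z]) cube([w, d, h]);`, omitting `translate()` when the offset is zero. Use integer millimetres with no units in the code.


translate([267, 394, 0]) cube([79, 79, 1698]);
translate([1848, 394, 0]) cube([79, 79, 1698]);
translate([346, 394, 150]) cube([1502, 79, 91]);
translate([346, 394, 1386]) cube([1502, 79, 91]);
translate([421, 473, 33]) cube([83, 15, 1653]);
translate([579, 473, 33]) cube([83, 15, 1653]);
translate([737, 473, 33]) cube([83, 15, 1653]);
translate([895, 473, 33]) cube([83, 15, 1653]);
translate([1053, 473, 33]) cube([83, 15, 1653]);
translate([1211, 473, 33]) cube([83, 15, 1653]);
translate([1369, 473, 33]) cube([83, 15, 1653]);
translate([1527, 473, 33]) cube([83, 15, 1653]);
translate([1685, 473, 33]) cube([83, 15, 1653]);


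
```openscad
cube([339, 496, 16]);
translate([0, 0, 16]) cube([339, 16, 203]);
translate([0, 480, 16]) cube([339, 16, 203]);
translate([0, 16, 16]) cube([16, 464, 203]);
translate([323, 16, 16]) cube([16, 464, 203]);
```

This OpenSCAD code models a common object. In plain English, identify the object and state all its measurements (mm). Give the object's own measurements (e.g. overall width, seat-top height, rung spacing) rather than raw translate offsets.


An open-topped rectangular box: outside dimensions 339×496×219 mm, with a uniform wall and base thickness of 16 mm. The base is a full 339×496 slab on the floor; four walls sit on top of the base. The front and back walls (the −y and +y sides) span the full width; the two side walls fit between them.


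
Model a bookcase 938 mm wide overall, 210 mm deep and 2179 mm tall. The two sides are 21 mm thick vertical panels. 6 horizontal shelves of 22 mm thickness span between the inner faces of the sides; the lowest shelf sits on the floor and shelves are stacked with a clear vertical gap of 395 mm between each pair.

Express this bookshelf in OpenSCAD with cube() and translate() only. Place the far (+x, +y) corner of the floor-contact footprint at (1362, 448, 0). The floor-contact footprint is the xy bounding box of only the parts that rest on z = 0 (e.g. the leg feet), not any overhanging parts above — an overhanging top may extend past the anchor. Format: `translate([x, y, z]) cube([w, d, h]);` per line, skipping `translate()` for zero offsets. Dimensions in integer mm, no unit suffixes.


translate([424, 238, 0]) cube([21, 210, 2179]);
translate([1341, 238, 0]) cube([21, 210, 2179]);
translate([445, 238, 0]) cube([896, 210, 22]);
translate([445, 238, 417]) cube([896, 210, 22]);
translate([445, 238, 834]) cube([896, 210, 22]);
translate([445, 238, 1251]) cube([896, 210, 22]);
translate([445, 238, 1668]) cube([896, 210, 22]);
translate([445, 238, 2085]) cube([896, 210, 22]);


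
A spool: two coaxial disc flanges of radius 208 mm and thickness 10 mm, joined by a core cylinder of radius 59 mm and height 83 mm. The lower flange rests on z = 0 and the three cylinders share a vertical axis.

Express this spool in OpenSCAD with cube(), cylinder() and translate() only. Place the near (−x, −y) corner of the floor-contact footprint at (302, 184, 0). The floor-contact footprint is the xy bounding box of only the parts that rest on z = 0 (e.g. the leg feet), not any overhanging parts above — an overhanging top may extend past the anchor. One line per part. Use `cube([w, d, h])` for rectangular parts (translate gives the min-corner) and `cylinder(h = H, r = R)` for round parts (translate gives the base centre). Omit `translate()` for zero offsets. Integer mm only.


translate([510, 392, 0]) cylinder(h = 10, r = 208);
translate([510, 392, 10]) cylinder(h = 83, r = 59);
translate([510, 392, 93]) cylinder(h = 10, r = 208);


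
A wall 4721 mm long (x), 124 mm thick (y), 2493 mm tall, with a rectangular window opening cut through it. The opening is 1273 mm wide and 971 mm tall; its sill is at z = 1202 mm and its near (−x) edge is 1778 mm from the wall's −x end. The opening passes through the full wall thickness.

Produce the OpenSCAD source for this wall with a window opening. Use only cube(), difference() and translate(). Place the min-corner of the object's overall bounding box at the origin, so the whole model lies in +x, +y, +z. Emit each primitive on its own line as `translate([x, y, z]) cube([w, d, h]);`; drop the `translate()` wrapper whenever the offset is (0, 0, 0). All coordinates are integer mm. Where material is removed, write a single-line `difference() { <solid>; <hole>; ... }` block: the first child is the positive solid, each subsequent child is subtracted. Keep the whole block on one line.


difference() { cube([4721, 124, 2493]); translate([1778, 0, 1202]) cube([1273, 124, 971]); }


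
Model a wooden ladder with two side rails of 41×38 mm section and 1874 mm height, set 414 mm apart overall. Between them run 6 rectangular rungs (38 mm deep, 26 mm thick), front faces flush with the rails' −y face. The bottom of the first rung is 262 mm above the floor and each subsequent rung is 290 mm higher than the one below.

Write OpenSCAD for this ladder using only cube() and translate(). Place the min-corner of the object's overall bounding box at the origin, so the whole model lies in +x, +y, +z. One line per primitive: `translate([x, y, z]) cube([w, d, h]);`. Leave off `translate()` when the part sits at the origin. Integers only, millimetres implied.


cube([41, 38, 1874]);
translate([373, 0, 0]) cube([41, 38, 1874]);
translate([41, 0, 262]) cube([332, 38, 26]);
translate([41, 0, 552]) cube([332, 38, 26]);
translate([41, 0, 842]) cube([332, 38, 26]);
translate([41, 0, 1132]) cube([332, 38, 26]);
translate([41, 0, 1422]) cube([332, 38, 26]);
translate([41, 0, 1712]) cube([332, 38, 26]);


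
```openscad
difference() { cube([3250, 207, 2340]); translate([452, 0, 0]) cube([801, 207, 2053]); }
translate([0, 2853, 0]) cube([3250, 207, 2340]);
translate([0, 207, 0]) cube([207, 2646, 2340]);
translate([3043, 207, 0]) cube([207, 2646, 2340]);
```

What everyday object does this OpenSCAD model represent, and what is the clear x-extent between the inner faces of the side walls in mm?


A single room. The interior width is 2836 mm.

Four walls enclosing a rectangle with a door in the front wall — a room. Outside width 3250 minus two 207 mm walls gives 2836 mm.
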